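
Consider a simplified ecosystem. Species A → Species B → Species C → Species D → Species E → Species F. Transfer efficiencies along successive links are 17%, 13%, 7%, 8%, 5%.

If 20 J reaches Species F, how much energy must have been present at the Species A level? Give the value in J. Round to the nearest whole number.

Cumulative transfer efficiency: 0.17 × 0.13 × 0.07 × 0.08 × 0.05 = 0.000006188
Species A energy = 20 / 0.000006188 = 3232062 J

3232062 J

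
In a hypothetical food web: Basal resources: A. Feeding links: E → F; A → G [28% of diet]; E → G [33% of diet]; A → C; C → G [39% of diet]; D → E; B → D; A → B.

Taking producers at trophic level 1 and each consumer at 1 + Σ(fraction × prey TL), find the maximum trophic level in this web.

B: 1 + 1 = 2
C: 1 + 1 = 2
D: 1 + 2 = 3
E: 1 + 3 = 4
F: 1 + 4 = 5
G: 1 + (0.28×1 + 0.39×2 + 0.33×4) = 3.38

5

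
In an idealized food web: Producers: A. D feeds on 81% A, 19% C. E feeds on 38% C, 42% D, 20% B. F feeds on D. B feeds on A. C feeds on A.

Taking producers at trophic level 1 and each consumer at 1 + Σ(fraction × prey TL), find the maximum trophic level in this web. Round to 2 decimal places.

B: 1 + 1 = 2
C: 1 + 1 = 2
D: 1 + (0.81×1 + 0.19×2) = 2.19
E: 1 + (0.38×2 + 0.42×2.19 + 0.2×2) = 3.0798
F: 1 + 2.19 = 3.19

3.19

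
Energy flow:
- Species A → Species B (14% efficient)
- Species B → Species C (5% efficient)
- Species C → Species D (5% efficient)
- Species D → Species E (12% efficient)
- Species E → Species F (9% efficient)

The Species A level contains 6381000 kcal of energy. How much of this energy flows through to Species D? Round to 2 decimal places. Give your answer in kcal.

2233.35 kcal

Species B: 6381000 × 0.14 = 893340 kcal
Species C: 893340 × 0.05 = 44667 kcal
Species D: 44667 × 0.05 = 2233.35 kcal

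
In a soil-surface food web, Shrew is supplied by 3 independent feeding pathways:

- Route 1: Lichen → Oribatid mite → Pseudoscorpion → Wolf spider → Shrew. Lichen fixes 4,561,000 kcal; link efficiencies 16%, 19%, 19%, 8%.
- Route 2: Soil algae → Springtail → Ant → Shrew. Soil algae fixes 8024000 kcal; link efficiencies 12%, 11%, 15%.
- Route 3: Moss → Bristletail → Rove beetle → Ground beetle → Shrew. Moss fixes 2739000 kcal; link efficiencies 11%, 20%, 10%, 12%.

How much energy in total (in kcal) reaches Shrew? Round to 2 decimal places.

18718.16 kcal

Route 1: 4561000 × 0.16 × 0.19 × 0.19 × 0.08 = 2107.54688 kcal
Route 2: 8024000 × 0.12 × 0.11 × 0.15 = 15887.52 kcal
Route 3: 2739000 × 0.11 × 0.2 × 0.1 × 0.12 = 723.096 kcal
Total at Shrew: 2107.54688 + 15887.52 + 723.096 = 18718.16288 kcal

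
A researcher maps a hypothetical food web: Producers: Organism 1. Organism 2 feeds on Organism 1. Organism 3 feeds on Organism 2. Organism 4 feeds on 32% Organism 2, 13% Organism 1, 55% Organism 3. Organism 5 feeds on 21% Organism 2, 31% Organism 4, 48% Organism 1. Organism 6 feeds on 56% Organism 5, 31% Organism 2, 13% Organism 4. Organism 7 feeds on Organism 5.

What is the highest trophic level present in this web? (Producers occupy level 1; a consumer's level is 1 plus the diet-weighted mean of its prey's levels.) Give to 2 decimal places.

3.96

Organism 2: 1 + 1 = 2
Organism 3: 1 + 2 = 3
Organism 4: 1 + (0.32×2 + 0.13×1 + 0.55×3) = 3.42
Organism 5: 1 + (0.21×2 + 0.31×3.42 + 0.48×1) = 2.9602
Organism 6: 1 + (0.56×2.9602 + 0.31×2 + 0.13×3.42) = 3.722312
Organism 7: 1 + 2.9602 = 3.9602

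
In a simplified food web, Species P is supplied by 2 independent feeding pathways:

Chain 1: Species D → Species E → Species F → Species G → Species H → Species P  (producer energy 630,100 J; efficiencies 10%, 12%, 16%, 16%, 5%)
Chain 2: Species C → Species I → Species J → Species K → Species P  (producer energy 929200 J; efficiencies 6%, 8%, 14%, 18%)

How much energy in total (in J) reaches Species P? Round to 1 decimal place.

Chain 1: 630100 × 0.1 × 0.12 × 0.16 × 0.16 × 0.05 = 9.678336 J
Chain 2: 929200 × 0.06 × 0.08 × 0.14 × 0.18 = 112.396032 J
Total at Species P: 9.678336 + 112.396032 = 122.074368 J

122.1 J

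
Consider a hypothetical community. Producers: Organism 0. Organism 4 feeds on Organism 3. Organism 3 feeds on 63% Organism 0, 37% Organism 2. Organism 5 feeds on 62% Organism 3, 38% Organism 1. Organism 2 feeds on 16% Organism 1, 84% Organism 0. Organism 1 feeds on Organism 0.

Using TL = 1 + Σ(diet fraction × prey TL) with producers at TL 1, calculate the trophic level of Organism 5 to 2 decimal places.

3.27

Organism 1: 1 + 1 = 2
Organism 2: 1 + (0.16×2 + 0.84×1) = 2.16
Organism 3: 1 + (0.63×1 + 0.37×2.16) = 2.4292
Organism 4: 1 + 2.4292 = 3.4292
Organism 5: 1 + (0.62×2.4292 + 0.38×2) = 3.266104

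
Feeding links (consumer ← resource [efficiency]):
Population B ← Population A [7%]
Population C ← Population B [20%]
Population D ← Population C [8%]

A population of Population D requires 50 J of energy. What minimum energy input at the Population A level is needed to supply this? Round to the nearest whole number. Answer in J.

Cumulative transfer efficiency: 0.07 × 0.2 × 0.08 = 0.00112
Population A energy = 50 / 0.00112 = 44643 J

44643 J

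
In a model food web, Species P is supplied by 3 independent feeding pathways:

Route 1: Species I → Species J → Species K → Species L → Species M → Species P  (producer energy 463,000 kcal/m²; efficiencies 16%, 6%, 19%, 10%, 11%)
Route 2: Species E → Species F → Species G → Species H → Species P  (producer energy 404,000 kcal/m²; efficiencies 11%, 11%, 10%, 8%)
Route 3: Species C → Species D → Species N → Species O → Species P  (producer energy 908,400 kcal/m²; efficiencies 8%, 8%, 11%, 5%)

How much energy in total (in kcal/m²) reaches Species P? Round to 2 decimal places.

80.37 kcal/m²

Route 1: 463000 × 0.16 × 0.06 × 0.19 × 0.1 × 0.11 = 9.289632 kcal/m²
Route 2: 404000 × 0.11 × 0.11 × 0.1 × 0.08 = 39.1072 kcal/m²
Route 3: 908400 × 0.08 × 0.08 × 0.11 × 0.05 = 31.97568 kcal/m²
Total at Species P: 9.289632 + 39.1072 + 31.97568 = 80.372512 kcal/m²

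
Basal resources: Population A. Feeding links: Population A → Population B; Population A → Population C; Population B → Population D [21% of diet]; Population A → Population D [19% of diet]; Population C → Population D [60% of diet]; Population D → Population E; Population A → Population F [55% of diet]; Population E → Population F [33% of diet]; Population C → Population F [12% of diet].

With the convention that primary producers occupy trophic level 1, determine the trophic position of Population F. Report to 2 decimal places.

3.05

Population B: 1 + 1 = 2
Population C: 1 + 1 = 2
Population D: 1 + (0.21×2 + 0.19×1 + 0.6×2) = 2.81
Population E: 1 + 2.81 = 3.81
Population F: 1 + (0.55×1 + 0.33×3.81 + 0.12×2) = 3.0473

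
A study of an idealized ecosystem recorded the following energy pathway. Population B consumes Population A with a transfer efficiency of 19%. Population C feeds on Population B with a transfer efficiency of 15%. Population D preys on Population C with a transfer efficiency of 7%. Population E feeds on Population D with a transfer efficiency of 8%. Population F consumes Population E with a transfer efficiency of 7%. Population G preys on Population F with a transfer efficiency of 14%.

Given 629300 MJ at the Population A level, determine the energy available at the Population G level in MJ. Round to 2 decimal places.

Population B: 629300 × 0.19 = 119567 MJ
Population C: 119567 × 0.15 = 17935.05 MJ
Population D: 17935.05 × 0.07 = 1255.4535 MJ
Population E: 1255.4535 × 0.08 = 100.43628 MJ
Population F: 100.43628 × 0.07 = 7.0305396 MJ
Population G: 7.0305396 × 0.14 = 0.984275544 MJ

0.98 MJ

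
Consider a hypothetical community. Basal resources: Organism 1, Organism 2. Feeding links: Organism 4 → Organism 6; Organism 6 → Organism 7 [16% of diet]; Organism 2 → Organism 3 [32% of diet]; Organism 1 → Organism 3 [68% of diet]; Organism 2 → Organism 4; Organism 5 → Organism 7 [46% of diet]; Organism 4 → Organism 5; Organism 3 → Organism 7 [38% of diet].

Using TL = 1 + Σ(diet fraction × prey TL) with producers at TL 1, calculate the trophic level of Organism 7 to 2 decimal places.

3.62

Organism 3: 1 + (0.68×1 + 0.32×1) = 2
Organism 4: 1 + 1 = 2
Organism 5: 1 + 2 = 3
Organism 6: 1 + 2 = 3
Organism 7: 1 + (0.46×3 + 0.38×2 + 0.16×3) = 3.62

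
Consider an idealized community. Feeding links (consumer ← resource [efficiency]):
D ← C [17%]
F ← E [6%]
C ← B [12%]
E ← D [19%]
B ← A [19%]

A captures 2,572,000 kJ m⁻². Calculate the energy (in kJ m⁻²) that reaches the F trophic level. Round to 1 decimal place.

113.6 kJ m⁻²

B: 2572000 × 0.19 = 488680 kJ m⁻²
C: 488680 × 0.12 = 58641.6 kJ m⁻²
D: 58641.6 × 0.17 = 9969.072 kJ m⁻²
E: 9969.072 × 0.19 = 1894.12368 kJ m⁻²
F: 1894.12368 × 0.06 = 113.6474208 kJ m⁻²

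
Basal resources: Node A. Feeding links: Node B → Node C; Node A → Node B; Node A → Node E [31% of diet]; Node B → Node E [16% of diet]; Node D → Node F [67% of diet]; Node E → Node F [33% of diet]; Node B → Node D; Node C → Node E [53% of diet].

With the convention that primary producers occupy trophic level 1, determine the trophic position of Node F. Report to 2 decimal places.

Node B: 1 + 1 = 2
Node C: 1 + 2 = 3
Node D: 1 + 2 = 3
Node E: 1 + (0.53×3 + 0.16×2 + 0.31×1) = 3.22
Node F: 1 + (0.67×3 + 0.33×3.22) = 4.0726

4.07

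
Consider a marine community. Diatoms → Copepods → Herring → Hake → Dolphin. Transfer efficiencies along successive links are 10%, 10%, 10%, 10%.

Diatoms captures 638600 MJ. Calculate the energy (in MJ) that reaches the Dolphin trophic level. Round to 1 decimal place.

Copepods: 638600 × 0.1 = 63860 MJ
Herring: 63860 × 0.1 = 6386 MJ
Hake: 6386 × 0.1 = 638.6 MJ
Dolphin: 638.6 × 0.1 = 63.86 MJ

63.9 MJ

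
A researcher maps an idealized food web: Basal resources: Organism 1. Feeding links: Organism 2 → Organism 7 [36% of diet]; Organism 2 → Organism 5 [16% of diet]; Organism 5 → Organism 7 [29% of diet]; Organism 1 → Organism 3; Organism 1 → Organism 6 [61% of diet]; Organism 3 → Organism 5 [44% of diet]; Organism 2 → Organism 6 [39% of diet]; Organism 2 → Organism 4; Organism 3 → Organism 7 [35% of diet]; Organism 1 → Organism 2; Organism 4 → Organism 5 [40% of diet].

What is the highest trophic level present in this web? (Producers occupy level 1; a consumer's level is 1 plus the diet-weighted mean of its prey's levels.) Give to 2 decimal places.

3.41

Organism 2: 1 + 1 = 2
Organism 3: 1 + 1 = 2
Organism 4: 1 + 2 = 3
Organism 5: 1 + (0.4×3 + 0.44×2 + 0.16×2) = 3.4
Organism 6: 1 + (0.61×1 + 0.39×2) = 2.39
Organism 7: 1 + (0.36×2 + 0.29×3.4 + 0.35×2) = 3.406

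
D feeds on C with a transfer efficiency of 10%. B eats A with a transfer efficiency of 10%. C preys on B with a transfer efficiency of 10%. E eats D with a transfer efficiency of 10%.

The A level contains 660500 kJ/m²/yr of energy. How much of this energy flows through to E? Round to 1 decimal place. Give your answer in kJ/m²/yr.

B: 660500 × 0.1 = 66050 kJ/m²/yr
C: 66050 × 0.1 = 6605 kJ/m²/yr
D: 6605 × 0.1 = 660.5 kJ/m²/yr
E: 660.5 × 0.1 = 66.05 kJ/m²/yr

66.1 kJ/m²/yr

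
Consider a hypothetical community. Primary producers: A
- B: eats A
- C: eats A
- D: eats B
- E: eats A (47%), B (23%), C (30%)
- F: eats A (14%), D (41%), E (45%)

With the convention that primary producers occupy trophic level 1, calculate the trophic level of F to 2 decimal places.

3.51

B: 1 + 1 = 2
C: 1 + 1 = 2
D: 1 + 2 = 3
E: 1 + (0.47×1 + 0.23×2 + 0.3×2) = 2.53
F: 1 + (0.14×1 + 0.41×3 + 0.45×2.53) = 3.5085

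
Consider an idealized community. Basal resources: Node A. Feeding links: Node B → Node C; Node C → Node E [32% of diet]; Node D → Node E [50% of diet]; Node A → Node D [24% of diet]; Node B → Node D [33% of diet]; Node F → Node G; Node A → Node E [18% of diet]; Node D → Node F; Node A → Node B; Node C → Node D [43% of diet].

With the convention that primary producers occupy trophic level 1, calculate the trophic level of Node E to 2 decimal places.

3.74

Node B: 1 + 1 = 2
Node C: 1 + 2 = 3
Node D: 1 + (0.24×1 + 0.43×3 + 0.33×2) = 3.19
Node E: 1 + (0.32×3 + 0.5×3.19 + 0.18×1) = 3.735
Node F: 1 + 3.19 = 4.19
Node G: 1 + 4.19 = 5.19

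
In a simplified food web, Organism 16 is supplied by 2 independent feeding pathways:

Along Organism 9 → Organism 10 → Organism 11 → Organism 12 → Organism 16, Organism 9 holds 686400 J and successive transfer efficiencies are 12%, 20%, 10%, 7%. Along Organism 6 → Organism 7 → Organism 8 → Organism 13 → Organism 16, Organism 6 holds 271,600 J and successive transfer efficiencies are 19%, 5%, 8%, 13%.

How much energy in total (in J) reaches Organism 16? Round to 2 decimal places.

Via Organism 9: 686400 × 0.12 × 0.2 × 0.1 × 0.07 = 115.3152 J
Via Organism 6: 271600 × 0.19 × 0.05 × 0.08 × 0.13 = 26.83408 J
Total at Organism 16: 115.3152 + 26.83408 = 142.14928 J

142.15 J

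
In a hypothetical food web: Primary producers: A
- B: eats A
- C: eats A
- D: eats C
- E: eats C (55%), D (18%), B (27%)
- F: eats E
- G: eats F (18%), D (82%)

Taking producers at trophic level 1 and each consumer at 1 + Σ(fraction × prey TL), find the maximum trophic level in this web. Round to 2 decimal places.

B: 1 + 1 = 2
C: 1 + 1 = 2
D: 1 + 2 = 3
E: 1 + (0.55×2 + 0.18×3 + 0.27×2) = 3.18
F: 1 + 3.18 = 4.18
G: 1 + (0.18×4.18 + 0.82×3) = 4.2124

4.21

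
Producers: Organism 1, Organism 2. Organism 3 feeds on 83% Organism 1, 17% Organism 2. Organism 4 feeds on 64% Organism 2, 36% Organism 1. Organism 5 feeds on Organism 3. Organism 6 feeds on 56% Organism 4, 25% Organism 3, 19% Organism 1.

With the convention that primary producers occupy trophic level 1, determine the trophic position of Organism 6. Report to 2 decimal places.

Organism 3: 1 + (0.83×1 + 0.17×1) = 2
Organism 4: 1 + (0.64×1 + 0.36×1) = 2
Organism 5: 1 + 2 = 3
Organism 6: 1 + (0.56×2 + 0.25×2 + 0.19×1) = 2.81

2.81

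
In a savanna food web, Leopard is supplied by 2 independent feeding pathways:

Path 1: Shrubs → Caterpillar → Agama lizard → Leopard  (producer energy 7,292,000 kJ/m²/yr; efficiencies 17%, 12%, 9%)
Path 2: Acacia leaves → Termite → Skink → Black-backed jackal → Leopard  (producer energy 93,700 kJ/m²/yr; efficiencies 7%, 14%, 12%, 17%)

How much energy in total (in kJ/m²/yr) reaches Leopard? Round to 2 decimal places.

13406.84 kJ/m²/yr

Path 1: 7292000 × 0.17 × 0.12 × 0.09 = 13388.112 kJ/m²/yr
Path 2: 93700 × 0.07 × 0.14 × 0.12 × 0.17 = 18.732504 kJ/m²/yr
Total at Leopard: 13388.112 + 18.732504 = 13406.844504 kJ/m²/yr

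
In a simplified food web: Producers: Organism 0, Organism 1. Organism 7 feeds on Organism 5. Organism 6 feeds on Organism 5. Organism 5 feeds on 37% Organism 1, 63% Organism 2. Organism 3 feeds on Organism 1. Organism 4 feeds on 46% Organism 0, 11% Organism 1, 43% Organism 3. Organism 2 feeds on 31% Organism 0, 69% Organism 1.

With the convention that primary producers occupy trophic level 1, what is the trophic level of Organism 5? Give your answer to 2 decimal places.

Organism 2: 1 + (0.31×1 + 0.69×1) = 2
Organism 3: 1 + 1 = 2
Organism 4: 1 + (0.46×1 + 0.11×1 + 0.43×2) = 2.43
Organism 5: 1 + (0.37×1 + 0.63×2) = 2.63
Organism 6: 1 + 2.63 = 3.63
Organism 7: 1 + 2.63 = 3.63

2.63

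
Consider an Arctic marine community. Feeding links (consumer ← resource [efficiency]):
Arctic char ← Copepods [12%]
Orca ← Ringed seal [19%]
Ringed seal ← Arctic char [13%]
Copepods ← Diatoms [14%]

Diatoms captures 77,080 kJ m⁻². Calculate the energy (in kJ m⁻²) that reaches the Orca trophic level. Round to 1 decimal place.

Copepods: 77080 × 0.14 = 10791.2 kJ m⁻²
Arctic char: 10791.2 × 0.12 = 1294.944 kJ m⁻²
Ringed seal: 1294.944 × 0.13 = 168.34272 kJ m⁻²
Orca: 168.34272 × 0.19 = 31.9851168 kJ m⁻²

32.0 kJ m⁻²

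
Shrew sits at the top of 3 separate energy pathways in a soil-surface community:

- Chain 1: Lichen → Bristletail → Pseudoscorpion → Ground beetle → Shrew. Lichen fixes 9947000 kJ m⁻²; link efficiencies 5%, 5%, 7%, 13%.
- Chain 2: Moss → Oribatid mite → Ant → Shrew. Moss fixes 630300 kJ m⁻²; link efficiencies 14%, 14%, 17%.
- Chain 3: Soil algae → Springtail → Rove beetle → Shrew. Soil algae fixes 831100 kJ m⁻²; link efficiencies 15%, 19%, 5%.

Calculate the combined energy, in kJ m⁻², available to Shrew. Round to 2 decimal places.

Chain 1: 9947000 × 0.05 × 0.05 × 0.07 × 0.13 = 226.29425 kJ m⁻²
Chain 2: 630300 × 0.14 × 0.14 × 0.17 = 2100.1596 kJ m⁻²
Chain 3: 831100 × 0.15 × 0.19 × 0.05 = 1184.3175 kJ m⁻²
Total at Shrew: 226.29425 + 2100.1596 + 1184.3175 = 3510.77135 kJ m⁻²

3510.77 kJ m⁻²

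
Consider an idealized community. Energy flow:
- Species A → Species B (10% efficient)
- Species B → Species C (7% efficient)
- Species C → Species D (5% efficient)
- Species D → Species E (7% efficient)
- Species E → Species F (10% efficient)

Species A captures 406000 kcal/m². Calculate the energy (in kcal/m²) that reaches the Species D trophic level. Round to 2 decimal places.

142.10 kcal/m²

Species B: 406000 × 0.1 = 40600 kcal/m²
Species C: 40600 × 0.07 = 2842 kcal/m²
Species D: 2842 × 0.05 = 142.1 kcal/m²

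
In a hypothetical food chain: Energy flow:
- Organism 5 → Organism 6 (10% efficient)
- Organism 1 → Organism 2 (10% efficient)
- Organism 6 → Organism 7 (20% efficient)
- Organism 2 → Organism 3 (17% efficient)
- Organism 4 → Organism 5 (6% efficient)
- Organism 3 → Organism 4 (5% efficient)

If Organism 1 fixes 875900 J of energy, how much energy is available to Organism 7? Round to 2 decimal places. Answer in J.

0.89 J

Organism 2: 875900 × 0.1 = 87590 J
Organism 3: 87590 × 0.17 = 14890.3 J
Organism 4: 14890.3 × 0.05 = 744.515 J
Organism 5: 744.515 × 0.06 = 44.6709 J
Organism 6: 44.6709 × 0.1 = 4.46709 J
Organism 7: 4.46709 × 0.2 = 0.893418 J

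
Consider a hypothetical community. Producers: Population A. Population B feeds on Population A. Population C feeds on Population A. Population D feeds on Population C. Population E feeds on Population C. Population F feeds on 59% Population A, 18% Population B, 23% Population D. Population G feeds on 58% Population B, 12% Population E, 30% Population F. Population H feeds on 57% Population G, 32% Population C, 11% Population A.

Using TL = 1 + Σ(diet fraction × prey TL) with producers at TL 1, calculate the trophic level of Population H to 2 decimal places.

Population B: 1 + 1 = 2
Population C: 1 + 1 = 2
Population D: 1 + 2 = 3
Population E: 1 + 2 = 3
Population F: 1 + (0.59×1 + 0.18×2 + 0.23×3) = 2.64
Population G: 1 + (0.58×2 + 0.12×3 + 0.3×2.64) = 3.312
Population H: 1 + (0.57×3.312 + 0.32×2 + 0.11×1) = 3.63784

3.64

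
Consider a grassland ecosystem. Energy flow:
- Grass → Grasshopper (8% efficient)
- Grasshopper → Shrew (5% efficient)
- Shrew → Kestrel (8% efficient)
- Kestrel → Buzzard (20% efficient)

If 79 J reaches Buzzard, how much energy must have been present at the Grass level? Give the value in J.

1234375 J

Cumulative transfer efficiency: 0.08 × 0.05 × 0.08 × 0.2 = 0.000064
Grass energy = 79 / 0.000064 = 1234375 J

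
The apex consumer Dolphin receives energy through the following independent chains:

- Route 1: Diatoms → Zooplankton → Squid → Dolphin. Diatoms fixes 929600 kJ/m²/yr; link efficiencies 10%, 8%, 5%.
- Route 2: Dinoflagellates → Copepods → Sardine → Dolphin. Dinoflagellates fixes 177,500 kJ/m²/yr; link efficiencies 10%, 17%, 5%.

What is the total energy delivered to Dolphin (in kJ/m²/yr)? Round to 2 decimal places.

Route 1: 929600 × 0.1 × 0.08 × 0.05 = 371.84 kJ/m²/yr
Route 2: 177500 × 0.1 × 0.17 × 0.05 = 150.875 kJ/m²/yr
Total at Dolphin: 371.84 + 150.875 = 522.715 kJ/m²/yr

522.72 kJ/m²/yr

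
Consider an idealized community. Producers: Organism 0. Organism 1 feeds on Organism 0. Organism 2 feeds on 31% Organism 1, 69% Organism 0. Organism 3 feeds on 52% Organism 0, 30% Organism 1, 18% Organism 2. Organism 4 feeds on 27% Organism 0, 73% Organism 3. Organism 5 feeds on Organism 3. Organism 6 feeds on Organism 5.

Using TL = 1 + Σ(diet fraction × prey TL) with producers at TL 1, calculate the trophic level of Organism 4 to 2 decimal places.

3.12

Organism 1: 1 + 1 = 2
Organism 2: 1 + (0.31×2 + 0.69×1) = 2.31
Organism 3: 1 + (0.52×1 + 0.3×2 + 0.18×2.31) = 2.5358
Organism 4: 1 + (0.27×1 + 0.73×2.5358) = 3.121134
Organism 5: 1 + 2.5358 = 3.5358
Organism 6: 1 + 3.5358 = 4.5358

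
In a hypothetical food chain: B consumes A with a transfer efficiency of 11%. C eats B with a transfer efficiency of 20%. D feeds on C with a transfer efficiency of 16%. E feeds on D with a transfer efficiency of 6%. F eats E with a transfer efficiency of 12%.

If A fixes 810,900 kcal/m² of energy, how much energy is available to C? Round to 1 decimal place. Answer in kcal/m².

B: 810900 × 0.11 = 89199 kcal/m²
C: 89199 × 0.2 = 17839.8 kcal/m²

17839.8 kcal/m²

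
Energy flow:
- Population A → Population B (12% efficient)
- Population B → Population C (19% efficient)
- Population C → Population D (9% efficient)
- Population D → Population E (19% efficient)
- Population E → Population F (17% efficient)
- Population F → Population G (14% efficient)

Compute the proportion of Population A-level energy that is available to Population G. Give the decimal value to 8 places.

0.00000928

Product of link efficiencies: 0.12 × 0.19 × 0.09 × 0.19 × 0.17 × 0.14 = 0.000009279144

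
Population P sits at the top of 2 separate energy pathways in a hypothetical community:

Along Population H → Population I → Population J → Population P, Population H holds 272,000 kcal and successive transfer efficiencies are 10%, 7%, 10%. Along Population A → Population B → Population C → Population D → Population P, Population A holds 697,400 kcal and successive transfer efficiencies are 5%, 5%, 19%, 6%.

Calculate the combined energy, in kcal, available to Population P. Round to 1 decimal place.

210.3 kcal

Via Population H: 272000 × 0.1 × 0.07 × 0.1 = 190.4 kcal
Via Population A: 697400 × 0.05 × 0.05 × 0.19 × 0.06 = 19.8759 kcal
Total at Population P: 190.4 + 19.8759 = 210.2759 kcal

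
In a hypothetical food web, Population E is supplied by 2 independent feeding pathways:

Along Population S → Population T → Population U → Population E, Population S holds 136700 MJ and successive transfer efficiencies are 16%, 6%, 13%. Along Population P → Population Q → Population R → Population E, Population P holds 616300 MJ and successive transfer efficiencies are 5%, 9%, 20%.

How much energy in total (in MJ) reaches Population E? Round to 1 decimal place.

725.3 MJ

Via Population S: 136700 × 0.16 × 0.06 × 0.13 = 170.6016 MJ
Via Population P: 616300 × 0.05 × 0.09 × 0.2 = 554.67 MJ
Total at Population E: 170.6016 + 554.67 = 725.2716 MJ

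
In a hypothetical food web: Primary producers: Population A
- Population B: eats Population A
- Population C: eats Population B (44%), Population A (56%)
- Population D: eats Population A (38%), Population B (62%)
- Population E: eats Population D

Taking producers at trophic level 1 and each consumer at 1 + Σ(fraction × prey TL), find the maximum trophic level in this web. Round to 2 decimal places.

Population B: 1 + 1 = 2
Population C: 1 + (0.44×2 + 0.56×1) = 2.44
Population D: 1 + (0.38×1 + 0.62×2) = 2.62
Population E: 1 + 2.62 = 3.62

3.62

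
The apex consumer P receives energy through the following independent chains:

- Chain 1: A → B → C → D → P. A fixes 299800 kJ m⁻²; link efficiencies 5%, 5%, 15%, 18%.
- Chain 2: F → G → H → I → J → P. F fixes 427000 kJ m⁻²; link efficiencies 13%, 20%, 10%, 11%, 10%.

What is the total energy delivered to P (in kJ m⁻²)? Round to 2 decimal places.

32.45 kJ m⁻²

Chain 1: 299800 × 0.05 × 0.05 × 0.15 × 0.18 = 20.2365 kJ m⁻²
Chain 2: 427000 × 0.13 × 0.2 × 0.1 × 0.11 × 0.1 = 12.2122 kJ m⁻²
Total at P: 20.2365 + 12.2122 = 32.4487 kJ m⁻²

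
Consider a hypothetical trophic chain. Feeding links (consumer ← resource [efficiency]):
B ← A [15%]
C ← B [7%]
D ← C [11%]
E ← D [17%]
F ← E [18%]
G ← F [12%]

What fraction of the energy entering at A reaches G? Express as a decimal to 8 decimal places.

Product of link efficiencies: 0.15 × 0.07 × 0.11 × 0.17 × 0.18 × 0.12 = 0.00000424116

0.00000424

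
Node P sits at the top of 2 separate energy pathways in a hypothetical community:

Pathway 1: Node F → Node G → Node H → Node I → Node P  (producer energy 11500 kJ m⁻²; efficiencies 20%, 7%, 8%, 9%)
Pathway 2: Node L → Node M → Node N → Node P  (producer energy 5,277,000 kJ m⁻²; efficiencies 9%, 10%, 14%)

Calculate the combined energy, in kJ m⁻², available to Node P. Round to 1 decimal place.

6650.2 kJ m⁻²

Pathway 1: 11500 × 0.2 × 0.07 × 0.08 × 0.09 = 1.1592 kJ m⁻²
Pathway 2: 5277000 × 0.09 × 0.1 × 0.14 = 6649.02 kJ m⁻²
Total at Node P: 1.1592 + 6649.02 = 6650.1792 kJ m⁻²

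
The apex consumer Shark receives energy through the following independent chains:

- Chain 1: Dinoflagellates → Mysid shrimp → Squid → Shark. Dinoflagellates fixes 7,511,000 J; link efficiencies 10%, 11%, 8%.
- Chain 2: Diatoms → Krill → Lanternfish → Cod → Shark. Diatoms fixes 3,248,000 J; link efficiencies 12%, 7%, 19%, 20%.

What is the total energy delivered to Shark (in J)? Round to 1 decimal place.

7646.4 J

Chain 1: 7511000 × 0.1 × 0.11 × 0.08 = 6609.68 J
Chain 2: 3248000 × 0.12 × 0.07 × 0.19 × 0.2 = 1036.7616 J
Total at Shark: 6609.68 + 1036.7616 = 7646.4416 J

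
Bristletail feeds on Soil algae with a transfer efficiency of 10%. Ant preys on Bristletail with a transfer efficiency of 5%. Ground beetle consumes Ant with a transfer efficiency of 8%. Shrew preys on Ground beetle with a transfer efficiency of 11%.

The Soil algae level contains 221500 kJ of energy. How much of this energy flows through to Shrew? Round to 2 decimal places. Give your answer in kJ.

9.75 kJ

Bristletail: 221500 × 0.1 = 22150 kJ
Ant: 22150 × 0.05 = 1107.5 kJ
Ground beetle: 1107.5 × 0.08 = 88.6 kJ
Shrew: 88.6 × 0.11 = 9.746 kJ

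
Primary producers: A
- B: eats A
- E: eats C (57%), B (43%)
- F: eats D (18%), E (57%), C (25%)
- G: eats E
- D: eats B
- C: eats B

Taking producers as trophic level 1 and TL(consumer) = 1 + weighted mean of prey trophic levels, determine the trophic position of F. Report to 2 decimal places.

B: 1 + 1 = 2
C: 1 + 2 = 3
D: 1 + 2 = 3
E: 1 + (0.57×3 + 0.43×2) = 3.57
F: 1 + (0.18×3 + 0.57×3.57 + 0.25×3) = 4.3249
G: 1 + 3.57 = 4.57

4.32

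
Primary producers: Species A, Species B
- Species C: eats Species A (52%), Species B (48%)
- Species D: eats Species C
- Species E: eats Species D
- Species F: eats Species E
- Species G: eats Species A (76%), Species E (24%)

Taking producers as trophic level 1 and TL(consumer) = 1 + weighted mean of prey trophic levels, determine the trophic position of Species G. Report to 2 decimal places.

Species C: 1 + (0.52×1 + 0.48×1) = 2
Species D: 1 + 2 = 3
Species E: 1 + 3 = 4
Species F: 1 + 4 = 5
Species G: 1 + (0.76×1 + 0.24×4) = 2.72

2.72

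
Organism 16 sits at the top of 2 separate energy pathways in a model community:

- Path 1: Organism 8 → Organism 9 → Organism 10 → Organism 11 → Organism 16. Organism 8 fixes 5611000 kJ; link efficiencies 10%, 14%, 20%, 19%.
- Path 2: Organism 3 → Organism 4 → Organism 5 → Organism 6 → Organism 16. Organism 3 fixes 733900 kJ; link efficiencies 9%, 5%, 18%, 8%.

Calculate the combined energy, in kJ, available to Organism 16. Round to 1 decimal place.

3032.6 kJ

Path 1: 5611000 × 0.1 × 0.14 × 0.2 × 0.19 = 2985.052 kJ
Path 2: 733900 × 0.09 × 0.05 × 0.18 × 0.08 = 47.55672 kJ
Total at Organism 16: 2985.052 + 47.55672 = 3032.60872 kJ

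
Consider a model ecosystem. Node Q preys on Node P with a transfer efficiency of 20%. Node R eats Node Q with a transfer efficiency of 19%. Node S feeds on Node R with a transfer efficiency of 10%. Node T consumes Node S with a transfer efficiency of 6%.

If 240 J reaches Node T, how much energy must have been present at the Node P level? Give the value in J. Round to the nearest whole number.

Cumulative transfer efficiency: 0.2 × 0.19 × 0.1 × 0.06 = 0.000228
Node P energy = 240 / 0.000228 = 1052632 J

1052632 J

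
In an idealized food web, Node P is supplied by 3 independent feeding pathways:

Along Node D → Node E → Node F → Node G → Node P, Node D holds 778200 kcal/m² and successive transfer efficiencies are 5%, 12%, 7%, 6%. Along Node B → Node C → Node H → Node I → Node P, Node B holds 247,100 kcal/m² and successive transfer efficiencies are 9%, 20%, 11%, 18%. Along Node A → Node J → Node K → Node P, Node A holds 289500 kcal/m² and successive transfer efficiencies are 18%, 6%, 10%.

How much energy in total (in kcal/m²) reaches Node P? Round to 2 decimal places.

Via Node D: 778200 × 0.05 × 0.12 × 0.07 × 0.06 = 19.61064 kcal/m²
Via Node B: 247100 × 0.09 × 0.2 × 0.11 × 0.18 = 88.06644 kcal/m²
Via Node A: 289500 × 0.18 × 0.06 × 0.1 = 312.66 kcal/m²
Total at Node P: 19.61064 + 88.06644 + 312.66 = 420.33708 kcal/m²

420.34 kcal/m²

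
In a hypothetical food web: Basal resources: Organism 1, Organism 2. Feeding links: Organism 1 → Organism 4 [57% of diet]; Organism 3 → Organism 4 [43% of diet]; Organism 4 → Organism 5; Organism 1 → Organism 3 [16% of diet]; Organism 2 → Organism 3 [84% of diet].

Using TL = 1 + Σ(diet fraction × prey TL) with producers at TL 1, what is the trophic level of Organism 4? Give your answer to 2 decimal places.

Organism 3: 1 + (0.84×1 + 0.16×1) = 2
Organism 4: 1 + (0.57×1 + 0.43×2) = 2.43
Organism 5: 1 + 2.43 = 3.43

2.43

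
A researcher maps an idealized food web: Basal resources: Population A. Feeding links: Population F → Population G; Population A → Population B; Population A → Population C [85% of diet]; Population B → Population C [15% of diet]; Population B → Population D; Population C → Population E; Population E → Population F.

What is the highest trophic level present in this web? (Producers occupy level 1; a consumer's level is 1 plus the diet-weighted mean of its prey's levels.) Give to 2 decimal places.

5.15

Population B: 1 + 1 = 2
Population C: 1 + (0.15×2 + 0.85×1) = 2.15
Population D: 1 + 2 = 3
Population E: 1 + 2.15 = 3.15
Population F: 1 + 3.15 = 4.15
Population G: 1 + 4.15 = 5.15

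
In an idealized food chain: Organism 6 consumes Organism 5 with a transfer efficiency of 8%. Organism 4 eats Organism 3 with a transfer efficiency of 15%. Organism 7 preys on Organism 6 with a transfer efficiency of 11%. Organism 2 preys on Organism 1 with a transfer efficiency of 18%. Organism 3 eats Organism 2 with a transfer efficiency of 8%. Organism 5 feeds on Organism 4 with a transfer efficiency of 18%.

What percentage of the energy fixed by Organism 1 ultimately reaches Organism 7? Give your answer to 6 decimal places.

0.000342%

Product of link efficiencies: 0.18 × 0.08 × 0.15 × 0.18 × 0.08 × 0.11 = 0.00000342144
As a percentage: 0.00000342144 × 100 = 0.000342%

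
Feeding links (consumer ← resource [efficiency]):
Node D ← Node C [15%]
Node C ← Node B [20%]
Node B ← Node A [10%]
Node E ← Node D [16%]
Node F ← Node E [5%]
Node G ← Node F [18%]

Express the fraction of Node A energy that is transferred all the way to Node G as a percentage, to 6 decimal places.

0.000432%

Product of link efficiencies: 0.1 × 0.2 × 0.15 × 0.16 × 0.05 × 0.18 = 0.00000432
As a percentage: 0.00000432 × 100 = 0.000432%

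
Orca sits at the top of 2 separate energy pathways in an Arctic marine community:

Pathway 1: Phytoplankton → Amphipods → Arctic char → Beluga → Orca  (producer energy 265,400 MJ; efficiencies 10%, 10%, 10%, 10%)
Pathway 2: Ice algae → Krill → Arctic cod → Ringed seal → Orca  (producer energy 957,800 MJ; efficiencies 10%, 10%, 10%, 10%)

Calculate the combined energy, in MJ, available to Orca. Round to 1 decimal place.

122.3 MJ

Pathway 1: 265400 × 0.1 × 0.1 × 0.1 × 0.1 = 26.54 MJ
Pathway 2: 957800 × 0.1 × 0.1 × 0.1 × 0.1 = 95.78 MJ
Total at Orca: 26.54 + 95.78 = 122.32 MJ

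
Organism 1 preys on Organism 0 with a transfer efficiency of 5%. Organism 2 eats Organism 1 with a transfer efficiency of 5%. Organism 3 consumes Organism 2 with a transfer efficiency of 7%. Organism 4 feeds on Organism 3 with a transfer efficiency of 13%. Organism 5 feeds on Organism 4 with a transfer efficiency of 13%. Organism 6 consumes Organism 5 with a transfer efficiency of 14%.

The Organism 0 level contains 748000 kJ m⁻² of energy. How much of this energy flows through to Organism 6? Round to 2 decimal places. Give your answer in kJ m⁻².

Organism 1: 748000 × 0.05 = 37400 kJ m⁻²
Organism 2: 37400 × 0.05 = 1870 kJ m⁻²
Organism 3: 1870 × 0.07 = 130.9 kJ m⁻²
Organism 4: 130.9 × 0.13 = 17.017 kJ m⁻²
Organism 5: 17.017 × 0.13 = 2.21221 kJ m⁻²
Organism 6: 2.21221 × 0.14 = 0.3097094 kJ m⁻²

0.31 kJ m⁻²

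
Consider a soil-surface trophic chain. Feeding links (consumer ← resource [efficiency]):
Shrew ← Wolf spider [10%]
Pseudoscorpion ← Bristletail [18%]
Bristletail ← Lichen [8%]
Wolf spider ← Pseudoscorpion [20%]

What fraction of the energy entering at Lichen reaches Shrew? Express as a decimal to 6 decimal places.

0.000288

Product of link efficiencies: 0.08 × 0.18 × 0.2 × 0.1 = 0.000288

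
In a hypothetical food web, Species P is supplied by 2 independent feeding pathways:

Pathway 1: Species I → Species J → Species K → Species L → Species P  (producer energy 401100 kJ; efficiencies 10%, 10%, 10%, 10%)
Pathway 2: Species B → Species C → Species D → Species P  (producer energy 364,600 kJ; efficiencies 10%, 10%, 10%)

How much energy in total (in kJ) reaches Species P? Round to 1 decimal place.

Pathway 1: 401100 × 0.1 × 0.1 × 0.1 × 0.1 = 40.11 kJ
Pathway 2: 364600 × 0.1 × 0.1 × 0.1 = 364.6 kJ
Total at Species P: 40.11 + 364.6 = 404.71 kJ

404.7 kJ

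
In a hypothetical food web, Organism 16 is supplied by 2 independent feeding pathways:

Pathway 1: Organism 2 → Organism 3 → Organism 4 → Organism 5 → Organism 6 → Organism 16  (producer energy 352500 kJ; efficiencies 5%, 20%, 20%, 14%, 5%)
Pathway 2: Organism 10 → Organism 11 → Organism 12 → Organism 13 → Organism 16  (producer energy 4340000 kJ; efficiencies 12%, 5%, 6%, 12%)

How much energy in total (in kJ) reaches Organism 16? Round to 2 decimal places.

Pathway 1: 352500 × 0.05 × 0.2 × 0.2 × 0.14 × 0.05 = 4.935 kJ
Pathway 2: 4340000 × 0.12 × 0.05 × 0.06 × 0.12 = 187.488 kJ
Total at Organism 16: 4.935 + 187.488 = 192.423 kJ

192.42 kJ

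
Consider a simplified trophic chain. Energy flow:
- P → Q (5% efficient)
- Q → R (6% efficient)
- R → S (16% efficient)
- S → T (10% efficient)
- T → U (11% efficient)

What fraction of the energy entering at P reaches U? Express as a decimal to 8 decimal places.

Product of link efficiencies: 0.05 × 0.06 × 0.16 × 0.1 × 0.11 = 0.00000528

0.00000528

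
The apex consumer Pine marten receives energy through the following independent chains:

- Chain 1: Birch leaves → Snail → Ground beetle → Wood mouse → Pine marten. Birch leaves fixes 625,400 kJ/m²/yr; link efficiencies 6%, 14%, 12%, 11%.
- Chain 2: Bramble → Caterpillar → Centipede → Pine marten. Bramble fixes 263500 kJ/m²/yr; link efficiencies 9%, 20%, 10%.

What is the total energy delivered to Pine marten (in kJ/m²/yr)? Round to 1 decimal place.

Chain 1: 625400 × 0.06 × 0.14 × 0.12 × 0.11 = 69.344352 kJ/m²/yr
Chain 2: 263500 × 0.09 × 0.2 × 0.1 = 474.3 kJ/m²/yr
Total at Pine marten: 69.344352 + 474.3 = 543.644352 kJ/m²/yr

543.6 kJ/m²/yr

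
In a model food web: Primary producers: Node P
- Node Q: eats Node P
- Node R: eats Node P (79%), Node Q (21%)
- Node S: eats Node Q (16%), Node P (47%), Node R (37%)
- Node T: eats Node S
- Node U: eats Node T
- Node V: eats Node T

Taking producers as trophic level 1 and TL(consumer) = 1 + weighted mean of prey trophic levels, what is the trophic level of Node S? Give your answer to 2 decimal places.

Node Q: 1 + 1 = 2
Node R: 1 + (0.79×1 + 0.21×2) = 2.21
Node S: 1 + (0.16×2 + 0.47×1 + 0.37×2.21) = 2.6077
Node T: 1 + 2.6077 = 3.6077
Node U: 1 + 3.6077 = 4.6077
Node V: 1 + 3.6077 = 4.6077

2.61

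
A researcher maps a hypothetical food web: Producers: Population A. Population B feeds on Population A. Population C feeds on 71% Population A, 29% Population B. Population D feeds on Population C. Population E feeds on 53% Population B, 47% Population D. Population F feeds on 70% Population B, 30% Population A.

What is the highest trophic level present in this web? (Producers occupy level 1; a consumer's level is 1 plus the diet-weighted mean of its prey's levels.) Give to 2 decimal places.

3.61

Population B: 1 + 1 = 2
Population C: 1 + (0.71×1 + 0.29×2) = 2.29
Population D: 1 + 2.29 = 3.29
Population E: 1 + (0.53×2 + 0.47×3.29) = 3.6063
Population F: 1 + (0.7×2 + 0.3×1) = 2.7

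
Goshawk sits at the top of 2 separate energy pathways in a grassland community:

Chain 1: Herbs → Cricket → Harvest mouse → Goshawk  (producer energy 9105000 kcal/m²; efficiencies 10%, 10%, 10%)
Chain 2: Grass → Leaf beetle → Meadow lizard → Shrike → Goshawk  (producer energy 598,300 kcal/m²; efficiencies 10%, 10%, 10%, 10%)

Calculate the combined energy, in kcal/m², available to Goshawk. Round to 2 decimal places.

Chain 1: 9105000 × 0.1 × 0.1 × 0.1 = 9105 kcal/m²
Chain 2: 598300 × 0.1 × 0.1 × 0.1 × 0.1 = 59.83 kcal/m²
Total at Goshawk: 9105 + 59.83 = 9164.83 kcal/m²

9164.83 kcal/m²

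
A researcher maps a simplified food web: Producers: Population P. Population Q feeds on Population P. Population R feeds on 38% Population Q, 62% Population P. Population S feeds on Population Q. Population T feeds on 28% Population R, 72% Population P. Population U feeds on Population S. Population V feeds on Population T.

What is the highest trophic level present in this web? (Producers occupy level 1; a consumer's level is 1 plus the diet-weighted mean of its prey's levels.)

4

Population Q: 1 + 1 = 2
Population R: 1 + (0.38×2 + 0.62×1) = 2.38
Population S: 1 + 2 = 3
Population T: 1 + (0.28×2.38 + 0.72×1) = 2.3864
Population U: 1 + 3 = 4
Population V: 1 + 2.3864 = 3.3864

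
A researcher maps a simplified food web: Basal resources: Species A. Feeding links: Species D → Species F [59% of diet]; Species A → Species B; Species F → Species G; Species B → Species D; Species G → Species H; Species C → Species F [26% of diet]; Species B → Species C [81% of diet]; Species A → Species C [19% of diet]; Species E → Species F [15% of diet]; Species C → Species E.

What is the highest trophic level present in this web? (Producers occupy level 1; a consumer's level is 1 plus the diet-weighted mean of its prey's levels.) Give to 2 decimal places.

6.07

Species B: 1 + 1 = 2
Species C: 1 + (0.81×2 + 0.19×1) = 2.81
Species D: 1 + 2 = 3
Species E: 1 + 2.81 = 3.81
Species F: 1 + (0.59×3 + 0.26×2.81 + 0.15×3.81) = 4.0721
Species G: 1 + 4.0721 = 5.0721
Species H: 1 + 5.0721 = 6.0721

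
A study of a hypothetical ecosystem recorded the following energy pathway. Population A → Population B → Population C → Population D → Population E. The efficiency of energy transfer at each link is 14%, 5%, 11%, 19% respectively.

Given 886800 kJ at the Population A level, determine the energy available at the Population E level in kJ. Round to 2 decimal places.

Population B: 886800 × 0.14 = 124152 kJ
Population C: 124152 × 0.05 = 6207.6 kJ
Population D: 6207.6 × 0.11 = 682.836 kJ
Population E: 682.836 × 0.19 = 129.73884 kJ

129.74 kJ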